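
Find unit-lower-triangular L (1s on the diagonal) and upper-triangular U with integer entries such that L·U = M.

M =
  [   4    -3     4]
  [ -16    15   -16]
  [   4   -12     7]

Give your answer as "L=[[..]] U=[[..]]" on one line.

  R1 -= -4·R0 → [0,3,0]
  R2 -= 1·R0 → [0,-9,3]
  R2 -= -3·R1 → [0,0,3]

L=[[1,0,0],[-4,1,0],[1,-3,1]] U=[[4,-3,4],[0,3,0],[0,0,3]]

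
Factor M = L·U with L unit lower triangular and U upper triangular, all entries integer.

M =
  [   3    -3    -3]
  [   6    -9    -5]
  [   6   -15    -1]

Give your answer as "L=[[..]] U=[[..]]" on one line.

  row1 -= 2·row0 → [0,-3,1]
  row2 -= 2·row0 → [0,-9,5]
  row2 -= 3·row1 → [0,0,2]

L=[[1,0,0],[2,1,0],[2,3,1]] U=[[3,-3,-3],[0,-3,1],[0,0,2]]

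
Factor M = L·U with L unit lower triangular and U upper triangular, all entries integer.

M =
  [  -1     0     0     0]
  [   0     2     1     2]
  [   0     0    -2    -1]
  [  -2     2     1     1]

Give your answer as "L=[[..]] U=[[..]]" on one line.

L=[[1,0,0,0],[0,1,0,0],[0,0,1,0],[2,1,0,1]] U=[[-1,0,0,0],[0,2,1,2],[0,0,-2,-1],[0,0,0,-1]]

  R1 -= 0·R0 → [0,2,1,2]
  R2 -= 0·R0 → [0,0,-2,-1]
  R3 -= 2·R0 → [0,2,1,1]
  R2 -= 0·R1 → [0,0,-2,-1]
  R3 -= 1·R1 → [0,0,0,-1]
  R3 -= 0·R2 → [0,0,0,-1]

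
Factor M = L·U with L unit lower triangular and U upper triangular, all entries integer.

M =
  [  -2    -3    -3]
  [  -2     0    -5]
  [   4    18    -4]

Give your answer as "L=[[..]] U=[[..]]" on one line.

  row1 -= 1·row0 → [0,3,-2]
  row2 -= -2·row0 → [0,12,-10]
  row2 -= 4·row1 → [0,0,-2]

L=[[1,0,0],[1,1,0],[-2,4,1]] U=[[-2,-3,-3],[0,3,-2],[0,0,-2]]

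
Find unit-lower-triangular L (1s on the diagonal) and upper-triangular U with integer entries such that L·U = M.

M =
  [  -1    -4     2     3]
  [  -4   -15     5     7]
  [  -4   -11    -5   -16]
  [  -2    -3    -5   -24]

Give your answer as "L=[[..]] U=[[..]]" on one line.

  r1 -= 4·r0 → [0,1,-3,-5]
  r2 -= 4·r0 → [0,5,-13,-28]
  r3 -= 2·r0 → [0,5,-9,-30]
  r2 -= 5·r1 → [0,0,2,-3]
  r3 -= 5·r1 → [0,0,6,-5]
  r3 -= 3·r2 → [0,0,0,4]

L=[[1,0,0,0],[4,1,0,0],[4,5,1,0],[2,5,3,1]] U=[[-1,-4,2,3],[0,1,-3,-5],[0,0,2,-3],[0,0,0,4]]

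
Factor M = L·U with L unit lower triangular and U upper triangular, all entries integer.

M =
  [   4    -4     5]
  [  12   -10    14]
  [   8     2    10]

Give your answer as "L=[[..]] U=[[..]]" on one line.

  row1 -= 3·row0 → [0,2,-1]
  row2 -= 2·row0 → [0,10,0]
  row2 -= 5·row1 → [0,0,5]

L=[[1,0,0],[3,1,0],[2,5,1]] U=[[4,-4,5],[0,2,-1],[0,0,5]]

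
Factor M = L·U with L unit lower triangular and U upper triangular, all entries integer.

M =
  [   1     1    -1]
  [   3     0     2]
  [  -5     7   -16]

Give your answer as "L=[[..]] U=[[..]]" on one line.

  r1 -= 3·r0 → [0,-3,5]
  r2 -= -5·r0 → [0,12,-21]
  r2 -= -4·r1 → [0,0,-1]

L=[[1,0,0],[3,1,0],[-5,-4,1]] U=[[1,1,-1],[0,-3,5],[0,0,-1]]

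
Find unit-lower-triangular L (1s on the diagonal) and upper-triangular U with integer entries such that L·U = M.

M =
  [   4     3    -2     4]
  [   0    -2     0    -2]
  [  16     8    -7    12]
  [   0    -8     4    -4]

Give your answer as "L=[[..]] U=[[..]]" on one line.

  row1 -= 0·row0 → [0,-2,0,-2]
  row2 -= 4·row0 → [0,-4,1,-4]
  row3 -= 0·row0 → [0,-8,4,-4]
  row2 -= 2·row1 → [0,0,1,0]
  row3 -= 4·row1 → [0,0,4,4]
  row3 -= 4·row2 → [0,0,0,4]

L=[[1,0,0,0],[0,1,0,0],[4,2,1,0],[0,4,4,1]] U=[[4,3,-2,4],[0,-2,0,-2],[0,0,1,0],[0,0,0,4]]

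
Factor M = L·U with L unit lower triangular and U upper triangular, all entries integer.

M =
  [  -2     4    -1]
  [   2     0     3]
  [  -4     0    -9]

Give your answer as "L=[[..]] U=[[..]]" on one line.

  r1 -= -1·r0 → [0,4,2]
  r2 -= 2·r0 → [0,-8,-7]
  r2 -= -2·r1 → [0,0,-3]

L=[[1,0,0],[-1,1,0],[2,-2,1]] U=[[-2,4,-1],[0,4,2],[0,0,-3]]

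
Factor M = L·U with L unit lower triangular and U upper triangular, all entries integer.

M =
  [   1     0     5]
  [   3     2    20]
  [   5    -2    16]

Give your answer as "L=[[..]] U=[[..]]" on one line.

L=[[1,0,0],[3,1,0],[5,-1,1]] U=[[1,0,5],[0,2,5],[0,0,-4]]

  row1 -= 3·row0 → [0,2,5]
  row2 -= 5·row0 → [0,-2,-9]
  row2 -= -1·row1 → [0,0,-4]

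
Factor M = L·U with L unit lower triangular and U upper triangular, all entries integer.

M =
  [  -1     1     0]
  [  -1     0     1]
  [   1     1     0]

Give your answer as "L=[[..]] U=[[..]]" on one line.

  row1 -= 1·row0 → [0,-1,1]
  row2 -= -1·row0 → [0,2,0]
  row2 -= -2·row1 → [0,0,2]

L=[[1,0,0],[1,1,0],[-1,-2,1]] U=[[-1,1,0],[0,-1,1],[0,0,2]]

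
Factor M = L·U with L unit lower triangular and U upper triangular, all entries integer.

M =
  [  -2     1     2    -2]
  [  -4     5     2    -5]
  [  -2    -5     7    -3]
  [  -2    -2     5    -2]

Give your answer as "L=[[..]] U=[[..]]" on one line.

  row1 -= 2·row0 → [0,3,-2,-1]
  row2 -= 1·row0 → [0,-6,5,-1]
  row3 -= 1·row0 → [0,-3,3,0]
  row2 -= -2·row1 → [0,0,1,-3]
  row3 -= -1·row1 → [0,0,1,-1]
  row3 -= 1·row2 → [0,0,0,2]

L=[[1,0,0,0],[2,1,0,0],[1,-2,1,0],[1,-1,1,1]] U=[[-2,1,2,-2],[0,3,-2,-1],[0,0,1,-3],[0,0,0,2]]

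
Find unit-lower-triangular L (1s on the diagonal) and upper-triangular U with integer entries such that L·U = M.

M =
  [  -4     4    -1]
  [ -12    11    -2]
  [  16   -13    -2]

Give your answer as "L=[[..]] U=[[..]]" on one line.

  row1 -= 3·row0 → [0,-1,1]
  row2 -= -4·row0 → [0,3,-6]
  row2 -= -3·row1 → [0,0,-3]

L=[[1,0,0],[3,1,0],[-4,-3,1]] U=[[-4,4,-1],[0,-1,1],[0,0,-3]]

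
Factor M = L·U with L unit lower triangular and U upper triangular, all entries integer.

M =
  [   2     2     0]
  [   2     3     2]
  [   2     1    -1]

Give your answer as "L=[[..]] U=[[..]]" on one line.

L=[[1,0,0],[1,1,0],[1,-1,1]] U=[[2,2,0],[0,1,2],[0,0,1]]

  R1 -= 1·R0 → [0,1,2]
  R2 -= 1·R0 → [0,-1,-1]
  R2 -= -1·R1 → [0,0,1]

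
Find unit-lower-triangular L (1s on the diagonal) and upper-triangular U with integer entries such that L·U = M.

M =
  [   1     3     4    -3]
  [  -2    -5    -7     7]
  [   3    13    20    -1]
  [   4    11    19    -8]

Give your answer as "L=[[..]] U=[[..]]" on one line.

L=[[1,0,0,0],[-2,1,0,0],[3,4,1,0],[4,-1,1,1]] U=[[1,3,4,-3],[0,1,1,1],[0,0,4,4],[0,0,0,1]]

  row1 -= -2·row0 → [0,1,1,1]
  row2 -= 3·row0 → [0,4,8,8]
  row3 -= 4·row0 → [0,-1,3,4]
  row2 -= 4·row1 → [0,0,4,4]
  row3 -= -1·row1 → [0,0,4,5]
  row3 -= 1·row2 → [0,0,0,1]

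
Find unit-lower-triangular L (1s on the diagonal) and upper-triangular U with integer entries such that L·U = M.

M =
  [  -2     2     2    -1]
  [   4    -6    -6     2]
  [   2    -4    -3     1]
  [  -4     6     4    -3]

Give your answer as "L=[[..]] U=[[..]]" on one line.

  r1 -= -2·r0 → [0,-2,-2,0]
  r2 -= -1·r0 → [0,-2,-1,0]
  r3 -= 2·r0 → [0,2,0,-1]
  r2 -= 1·r1 → [0,0,1,0]
  r3 -= -1·r1 → [0,0,-2,-1]
  r3 -= -2·r2 → [0,0,0,-1]

L=[[1,0,0,0],[-2,1,0,0],[-1,1,1,0],[2,-1,-2,1]] U=[[-2,2,2,-1],[0,-2,-2,0],[0,0,1,0],[0,0,0,-1]]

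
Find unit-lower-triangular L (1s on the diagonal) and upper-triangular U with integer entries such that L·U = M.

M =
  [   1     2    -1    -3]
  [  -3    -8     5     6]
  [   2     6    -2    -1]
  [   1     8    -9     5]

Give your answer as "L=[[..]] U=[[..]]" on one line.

  R1 -= -3·R0 → [0,-2,2,-3]
  R2 -= 2·R0 → [0,2,0,5]
  R3 -= 1·R0 → [0,6,-8,8]
  R2 -= -1·R1 → [0,0,2,2]
  R3 -= -3·R1 → [0,0,-2,-1]
  R3 -= -1·R2 → [0,0,0,1]

L=[[1,0,0,0],[-3,1,0,0],[2,-1,1,0],[1,-3,-1,1]] U=[[1,2,-1,-3],[0,-2,2,-3],[0,0,2,2],[0,0,0,1]]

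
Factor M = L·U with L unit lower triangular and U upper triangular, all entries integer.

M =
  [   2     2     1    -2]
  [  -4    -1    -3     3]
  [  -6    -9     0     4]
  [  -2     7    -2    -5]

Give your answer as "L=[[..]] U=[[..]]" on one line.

  row1 -= -2·row0 → [0,3,-1,-1]
  row2 -= -3·row0 → [0,-3,3,-2]
  row3 -= -1·row0 → [0,9,-1,-7]
  row2 -= -1·row1 → [0,0,2,-3]
  row3 -= 3·row1 → [0,0,2,-4]
  row3 -= 1·row2 → [0,0,0,-1]

L=[[1,0,0,0],[-2,1,0,0],[-3,-1,1,0],[-1,3,1,1]] U=[[2,2,1,-2],[0,3,-1,-1],[0,0,2,-3],[0,0,0,-1]]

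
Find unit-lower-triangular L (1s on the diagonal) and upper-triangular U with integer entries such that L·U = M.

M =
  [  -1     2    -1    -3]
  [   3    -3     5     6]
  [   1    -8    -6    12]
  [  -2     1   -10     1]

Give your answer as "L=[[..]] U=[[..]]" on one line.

L=[[1,0,0,0],[-3,1,0,0],[-1,-2,1,0],[2,-1,2,1]] U=[[-1,2,-1,-3],[0,3,2,-3],[0,0,-3,3],[0,0,0,-2]]

  row1 -= -3·row0 → [0,3,2,-3]
  row2 -= -1·row0 → [0,-6,-7,9]
  row3 -= 2·row0 → [0,-3,-8,7]
  row2 -= -2·row1 → [0,0,-3,3]
  row3 -= -1·row1 → [0,0,-6,4]
  row3 -= 2·row2 → [0,0,0,-2]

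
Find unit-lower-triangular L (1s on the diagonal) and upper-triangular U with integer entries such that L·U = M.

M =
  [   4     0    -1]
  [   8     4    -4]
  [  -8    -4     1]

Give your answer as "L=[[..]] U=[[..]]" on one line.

  r1 -= 2·r0 → [0,4,-2]
  r2 -= -2·r0 → [0,-4,-1]
  r2 -= -1·r1 → [0,0,-3]

L=[[1,0,0],[2,1,0],[-2,-1,1]] U=[[4,0,-1],[0,4,-2],[0,0,-3]]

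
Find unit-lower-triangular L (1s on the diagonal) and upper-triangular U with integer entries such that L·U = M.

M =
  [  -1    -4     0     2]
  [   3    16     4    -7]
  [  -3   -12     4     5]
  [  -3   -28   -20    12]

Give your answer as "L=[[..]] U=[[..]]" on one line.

  R1 -= -3·R0 → [0,4,4,-1]
  R2 -= 3·R0 → [0,0,4,-1]
  R3 -= 3·R0 → [0,-16,-20,6]
  R2 -= 0·R1 → [0,0,4,-1]
  R3 -= -4·R1 → [0,0,-4,2]
  R3 -= -1·R2 → [0,0,0,1]

L=[[1,0,0,0],[-3,1,0,0],[3,0,1,0],[3,-4,-1,1]] U=[[-1,-4,0,2],[0,4,4,-1],[0,0,4,-1],[0,0,0,1]]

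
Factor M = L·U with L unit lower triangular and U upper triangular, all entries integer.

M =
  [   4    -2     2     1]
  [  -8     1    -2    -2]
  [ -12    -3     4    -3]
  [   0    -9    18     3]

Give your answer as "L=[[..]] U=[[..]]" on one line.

  r1 -= -2·r0 → [0,-3,2,0]
  r2 -= -3·r0 → [0,-9,10,0]
  r3 -= 0·r0 → [0,-9,18,3]
  r2 -= 3·r1 → [0,0,4,0]
  r3 -= 3·r1 → [0,0,12,3]
  r3 -= 3·r2 → [0,0,0,3]

L=[[1,0,0,0],[-2,1,0,0],[-3,3,1,0],[0,3,3,1]] U=[[4,-2,2,1],[0,-3,2,0],[0,0,4,0],[0,0,0,3]]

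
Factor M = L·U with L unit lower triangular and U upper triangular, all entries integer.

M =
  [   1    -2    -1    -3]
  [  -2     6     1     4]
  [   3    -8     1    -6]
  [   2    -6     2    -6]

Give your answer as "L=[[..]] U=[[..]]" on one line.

  R1 -= -2·R0 → [0,2,-1,-2]
  R2 -= 3·R0 → [0,-2,4,3]
  R3 -= 2·R0 → [0,-2,4,0]
  R2 -= -1·R1 → [0,0,3,1]
  R3 -= -1·R1 → [0,0,3,-2]
  R3 -= 1·R2 → [0,0,0,-3]

L=[[1,0,0,0],[-2,1,0,0],[3,-1,1,0],[2,-1,1,1]] U=[[1,-2,-1,-3],[0,2,-1,-2],[0,0,3,1],[0,0,0,-3]]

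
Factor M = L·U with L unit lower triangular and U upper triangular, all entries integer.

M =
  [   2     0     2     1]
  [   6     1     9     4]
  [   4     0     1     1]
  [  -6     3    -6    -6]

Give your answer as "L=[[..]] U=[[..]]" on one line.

  row1 -= 3·row0 → [0,1,3,1]
  row2 -= 2·row0 → [0,0,-3,-1]
  row3 -= -3·row0 → [0,3,0,-3]
  row2 -= 0·row1 → [0,0,-3,-1]
  row3 -= 3·row1 → [0,0,-9,-6]
  row3 -= 3·row2 → [0,0,0,-3]

L=[[1,0,0,0],[3,1,0,0],[2,0,1,0],[-3,3,3,1]] U=[[2,0,2,1],[0,1,3,1],[0,0,-3,-1],[0,0,0,-3]]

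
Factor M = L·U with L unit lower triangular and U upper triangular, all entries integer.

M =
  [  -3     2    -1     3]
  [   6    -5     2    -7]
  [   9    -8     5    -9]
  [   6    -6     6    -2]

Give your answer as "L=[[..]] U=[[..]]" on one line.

  r1 -= -2·r0 → [0,-1,0,-1]
  r2 -= -3·r0 → [0,-2,2,0]
  r3 -= -2·r0 → [0,-2,4,4]
  r2 -= 2·r1 → [0,0,2,2]
  r3 -= 2·r1 → [0,0,4,6]
  r3 -= 2·r2 → [0,0,0,2]

L=[[1,0,0,0],[-2,1,0,0],[-3,2,1,0],[-2,2,2,1]] U=[[-3,2,-1,3],[0,-1,0,-1],[0,0,2,2],[0,0,0,2]]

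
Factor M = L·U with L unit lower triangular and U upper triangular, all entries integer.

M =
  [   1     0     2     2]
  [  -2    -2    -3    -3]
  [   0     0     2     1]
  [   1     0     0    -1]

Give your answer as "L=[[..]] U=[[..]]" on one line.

L=[[1,0,0,0],[-2,1,0,0],[0,0,1,0],[1,0,-1,1]] U=[[1,0,2,2],[0,-2,1,1],[0,0,2,1],[0,0,0,-2]]

  row1 -= -2·row0 → [0,-2,1,1]
  row2 -= 0·row0 → [0,0,2,1]
  row3 -= 1·row0 → [0,0,-2,-3]
  row2 -= 0·row1 → [0,0,2,1]
  row3 -= 0·row1 → [0,0,-2,-3]
  row3 -= -1·row2 → [0,0,0,-2]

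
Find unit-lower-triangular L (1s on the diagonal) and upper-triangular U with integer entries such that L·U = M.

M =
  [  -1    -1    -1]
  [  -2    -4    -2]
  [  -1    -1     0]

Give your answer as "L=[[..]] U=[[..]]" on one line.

  row1 -= 2·row0 → [0,-2,0]
  row2 -= 1·row0 → [0,0,1]
  row2 -= 0·row1 → [0,0,1]

L=[[1,0,0],[2,1,0],[1,0,1]] U=[[-1,-1,-1],[0,-2,0],[0,0,1]]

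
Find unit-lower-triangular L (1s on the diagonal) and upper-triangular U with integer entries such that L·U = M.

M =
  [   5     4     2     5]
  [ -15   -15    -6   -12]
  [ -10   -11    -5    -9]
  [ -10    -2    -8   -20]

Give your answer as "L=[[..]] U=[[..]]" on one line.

L=[[1,0,0,0],[-3,1,0,0],[-2,1,1,0],[-2,-2,4,1]] U=[[5,4,2,5],[0,-3,0,3],[0,0,-1,-2],[0,0,0,4]]

  row1 -= -3·row0 → [0,-3,0,3]
  row2 -= -2·row0 → [0,-3,-1,1]
  row3 -= -2·row0 → [0,6,-4,-10]
  row2 -= 1·row1 → [0,0,-1,-2]
  row3 -= -2·row1 → [0,0,-4,-4]
  row3 -= 4·row2 → [0,0,0,4]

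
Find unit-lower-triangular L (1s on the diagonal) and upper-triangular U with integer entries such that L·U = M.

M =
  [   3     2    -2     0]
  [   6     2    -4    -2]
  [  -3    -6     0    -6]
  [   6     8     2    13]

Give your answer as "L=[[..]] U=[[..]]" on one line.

L=[[1,0,0,0],[2,1,0,0],[-1,2,1,0],[2,-2,-3,1]] U=[[3,2,-2,0],[0,-2,0,-2],[0,0,-2,-2],[0,0,0,3]]

  R1 -= 2·R0 → [0,-2,0,-2]
  R2 -= -1·R0 → [0,-4,-2,-6]
  R3 -= 2·R0 → [0,4,6,13]
  R2 -= 2·R1 → [0,0,-2,-2]
  R3 -= -2·R1 → [0,0,6,9]
  R3 -= -3·R2 → [0,0,0,3]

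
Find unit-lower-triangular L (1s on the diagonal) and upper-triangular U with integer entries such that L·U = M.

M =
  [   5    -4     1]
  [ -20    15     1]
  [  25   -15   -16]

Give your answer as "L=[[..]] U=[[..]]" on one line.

  R1 -= -4·R0 → [0,-1,5]
  R2 -= 5·R0 → [0,5,-21]
  R2 -= -5·R1 → [0,0,4]

L=[[1,0,0],[-4,1,0],[5,-5,1]] U=[[5,-4,1],[0,-1,5],[0,0,4]]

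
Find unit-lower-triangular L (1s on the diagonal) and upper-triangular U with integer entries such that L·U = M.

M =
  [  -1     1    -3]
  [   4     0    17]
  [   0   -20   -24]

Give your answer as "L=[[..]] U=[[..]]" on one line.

L=[[1,0,0],[-4,1,0],[0,-5,1]] U=[[-1,1,-3],[0,4,5],[0,0,1]]

  r1 -= -4·r0 → [0,4,5]
  r2 -= 0·r0 → [0,-20,-24]
  r2 -= -5·r1 → [0,0,1]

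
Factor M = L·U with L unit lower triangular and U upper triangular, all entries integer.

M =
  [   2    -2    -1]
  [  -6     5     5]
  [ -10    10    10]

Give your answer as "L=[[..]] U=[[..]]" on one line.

L=[[1,0,0],[-3,1,0],[-5,0,1]] U=[[2,-2,-1],[0,-1,2],[0,0,5]]

  row1 -= -3·row0 → [0,-1,2]
  row2 -= -5·row0 → [0,0,5]
  row2 -= 0·row1 → [0,0,5]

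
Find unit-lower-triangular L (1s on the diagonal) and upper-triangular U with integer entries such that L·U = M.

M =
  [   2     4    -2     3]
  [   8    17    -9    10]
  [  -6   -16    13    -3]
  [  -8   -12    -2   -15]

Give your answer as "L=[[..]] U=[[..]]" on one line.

  R1 -= 4·R0 → [0,1,-1,-2]
  R2 -= -3·R0 → [0,-4,7,6]
  R3 -= -4·R0 → [0,4,-10,-3]
  R2 -= -4·R1 → [0,0,3,-2]
  R3 -= 4·R1 → [0,0,-6,5]
  R3 -= -2·R2 → [0,0,0,1]

L=[[1,0,0,0],[4,1,0,0],[-3,-4,1,0],[-4,4,-2,1]] U=[[2,4,-2,3],[0,1,-1,-2],[0,0,3,-2],[0,0,0,1]]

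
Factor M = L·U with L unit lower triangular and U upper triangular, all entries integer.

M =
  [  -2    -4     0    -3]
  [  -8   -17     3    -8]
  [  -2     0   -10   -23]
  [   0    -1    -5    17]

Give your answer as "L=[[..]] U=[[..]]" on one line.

  R1 -= 4·R0 → [0,-1,3,4]
  R2 -= 1·R0 → [0,4,-10,-20]
  R3 -= 0·R0 → [0,-1,-5,17]
  R2 -= -4·R1 → [0,0,2,-4]
  R3 -= 1·R1 → [0,0,-8,13]
  R3 -= -4·R2 → [0,0,0,-3]

L=[[1,0,0,0],[4,1,0,0],[1,-4,1,0],[0,1,-4,1]] U=[[-2,-4,0,-3],[0,-1,3,4],[0,0,2,-4],[0,0,0,-3]]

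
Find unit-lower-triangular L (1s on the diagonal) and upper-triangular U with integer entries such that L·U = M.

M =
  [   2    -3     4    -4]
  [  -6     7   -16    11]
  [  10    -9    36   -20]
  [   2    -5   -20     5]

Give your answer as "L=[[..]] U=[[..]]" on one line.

  row1 -= -3·row0 → [0,-2,-4,-1]
  row2 -= 5·row0 → [0,6,16,0]
  row3 -= 1·row0 → [0,-2,-24,9]
  row2 -= -3·row1 → [0,0,4,-3]
  row3 -= 1·row1 → [0,0,-20,10]
  row3 -= -5·row2 → [0,0,0,-5]

L=[[1,0,0,0],[-3,1,0,0],[5,-3,1,0],[1,1,-5,1]] U=[[2,-3,4,-4],[0,-2,-4,-1],[0,0,4,-3],[0,0,0,-5]]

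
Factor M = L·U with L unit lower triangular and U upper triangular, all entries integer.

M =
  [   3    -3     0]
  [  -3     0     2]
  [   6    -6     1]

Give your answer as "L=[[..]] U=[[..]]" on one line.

  r1 -= -1·r0 → [0,-3,2]
  r2 -= 2·r0 → [0,0,1]
  r2 -= 0·r1 → [0,0,1]

L=[[1,0,0],[-1,1,0],[2,0,1]] U=[[3,-3,0],[0,-3,2],[0,0,1]]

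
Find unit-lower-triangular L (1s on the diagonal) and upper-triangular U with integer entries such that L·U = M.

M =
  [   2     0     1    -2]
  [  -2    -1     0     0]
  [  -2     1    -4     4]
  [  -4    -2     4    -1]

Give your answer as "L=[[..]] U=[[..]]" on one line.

L=[[1,0,0,0],[-1,1,0,0],[-1,-1,1,0],[-2,2,-2,1]] U=[[2,0,1,-2],[0,-1,1,-2],[0,0,-2,0],[0,0,0,-1]]

  r1 -= -1·r0 → [0,-1,1,-2]
  r2 -= -1·r0 → [0,1,-3,2]
  r3 -= -2·r0 → [0,-2,6,-5]
  r2 -= -1·r1 → [0,0,-2,0]
  r3 -= 2·r1 → [0,0,4,-1]
  r3 -= -2·r2 → [0,0,0,-1]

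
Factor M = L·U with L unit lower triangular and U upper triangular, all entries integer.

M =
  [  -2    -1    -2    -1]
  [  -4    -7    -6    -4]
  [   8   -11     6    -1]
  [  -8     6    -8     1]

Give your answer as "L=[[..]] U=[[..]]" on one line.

  r1 -= 2·r0 → [0,-5,-2,-2]
  r2 -= -4·r0 → [0,-15,-2,-5]
  r3 -= 4·r0 → [0,10,0,5]
  r2 -= 3·r1 → [0,0,4,1]
  r3 -= -2·r1 → [0,0,-4,1]
  r3 -= -1·r2 → [0,0,0,2]

L=[[1,0,0,0],[2,1,0,0],[-4,3,1,0],[4,-2,-1,1]] U=[[-2,-1,-2,-1],[0,-5,-2,-2],[0,0,4,1],[0,0,0,2]]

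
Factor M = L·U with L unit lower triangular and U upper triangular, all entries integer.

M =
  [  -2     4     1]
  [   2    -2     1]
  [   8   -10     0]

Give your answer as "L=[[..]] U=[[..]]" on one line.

  row1 -= -1·row0 → [0,2,2]
  row2 -= -4·row0 → [0,6,4]
  row2 -= 3·row1 → [0,0,-2]

L=[[1,0,0],[-1,1,0],[-4,3,1]] U=[[-2,4,1],[0,2,2],[0,0,-2]]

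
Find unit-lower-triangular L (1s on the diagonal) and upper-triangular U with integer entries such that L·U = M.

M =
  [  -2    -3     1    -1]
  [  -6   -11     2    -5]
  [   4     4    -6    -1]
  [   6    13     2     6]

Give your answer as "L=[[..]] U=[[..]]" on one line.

L=[[1,0,0,0],[3,1,0,0],[-2,1,1,0],[-3,-2,-1,1]] U=[[-2,-3,1,-1],[0,-2,-1,-2],[0,0,-3,-1],[0,0,0,-2]]

  r1 -= 3·r0 → [0,-2,-1,-2]
  r2 -= -2·r0 → [0,-2,-4,-3]
  r3 -= -3·r0 → [0,4,5,3]
  r2 -= 1·r1 → [0,0,-3,-1]
  r3 -= -2·r1 → [0,0,3,-1]
  r3 -= -1·r2 → [0,0,0,-2]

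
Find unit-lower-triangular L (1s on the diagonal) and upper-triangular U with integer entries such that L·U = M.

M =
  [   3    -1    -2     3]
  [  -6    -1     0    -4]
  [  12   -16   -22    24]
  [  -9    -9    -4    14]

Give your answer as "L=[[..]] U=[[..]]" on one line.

  R1 -= -2·R0 → [0,-3,-4,2]
  R2 -= 4·R0 → [0,-12,-14,12]
  R3 -= -3·R0 → [0,-12,-10,23]
  R2 -= 4·R1 → [0,0,2,4]
  R3 -= 4·R1 → [0,0,6,15]
  R3 -= 3·R2 → [0,0,0,3]

L=[[1,0,0,0],[-2,1,0,0],[4,4,1,0],[-3,4,3,1]] U=[[3,-1,-2,3],[0,-3,-4,2],[0,0,2,4],[0,0,0,3]]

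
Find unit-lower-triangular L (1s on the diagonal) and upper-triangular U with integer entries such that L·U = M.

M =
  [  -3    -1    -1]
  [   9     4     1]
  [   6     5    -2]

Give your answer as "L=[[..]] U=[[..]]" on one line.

L=[[1,0,0],[-3,1,0],[-2,3,1]] U=[[-3,-1,-1],[0,1,-2],[0,0,2]]

  row1 -= -3·row0 → [0,1,-2]
  row2 -= -2·row0 → [0,3,-4]
  row2 -= 3·row1 → [0,0,2]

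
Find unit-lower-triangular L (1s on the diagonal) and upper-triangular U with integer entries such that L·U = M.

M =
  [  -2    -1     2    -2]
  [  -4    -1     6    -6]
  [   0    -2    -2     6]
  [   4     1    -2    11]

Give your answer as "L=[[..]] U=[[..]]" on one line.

  R1 -= 2·R0 → [0,1,2,-2]
  R2 -= 0·R0 → [0,-2,-2,6]
  R3 -= -2·R0 → [0,-1,2,7]
  R2 -= -2·R1 → [0,0,2,2]
  R3 -= -1·R1 → [0,0,4,5]
  R3 -= 2·R2 → [0,0,0,1]

L=[[1,0,0,0],[2,1,0,0],[0,-2,1,0],[-2,-1,2,1]] U=[[-2,-1,2,-2],[0,1,2,-2],[0,0,2,2],[0,0,0,1]]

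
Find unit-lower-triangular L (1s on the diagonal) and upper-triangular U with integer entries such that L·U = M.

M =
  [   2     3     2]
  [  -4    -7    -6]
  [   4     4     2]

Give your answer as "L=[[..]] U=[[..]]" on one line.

  R1 -= -2·R0 → [0,-1,-2]
  R2 -= 2·R0 → [0,-2,-2]
  R2 -= 2·R1 → [0,0,2]

L=[[1,0,0],[-2,1,0],[2,2,1]] U=[[2,3,2],[0,-1,-2],[0,0,2]]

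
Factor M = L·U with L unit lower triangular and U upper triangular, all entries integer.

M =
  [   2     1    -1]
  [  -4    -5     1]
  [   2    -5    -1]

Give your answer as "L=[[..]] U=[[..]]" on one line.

L=[[1,0,0],[-2,1,0],[1,2,1]] U=[[2,1,-1],[0,-3,-1],[0,0,2]]

  r1 -= -2·r0 → [0,-3,-1]
  r2 -= 1·r0 → [0,-6,0]
  r2 -= 2·r1 → [0,0,2]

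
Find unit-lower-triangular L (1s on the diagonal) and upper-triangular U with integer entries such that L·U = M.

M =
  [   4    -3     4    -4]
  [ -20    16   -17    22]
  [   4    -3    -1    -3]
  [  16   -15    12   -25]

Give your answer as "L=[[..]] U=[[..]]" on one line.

  r1 -= -5·r0 → [0,1,3,2]
  r2 -= 1·r0 → [0,0,-5,1]
  r3 -= 4·r0 → [0,-3,-4,-9]
  r2 -= 0·r1 → [0,0,-5,1]
  r3 -= -3·r1 → [0,0,5,-3]
  r3 -= -1·r2 → [0,0,0,-2]

L=[[1,0,0,0],[-5,1,0,0],[1,0,1,0],[4,-3,-1,1]] U=[[4,-3,4,-4],[0,1,3,2],[0,0,-5,1],[0,0,0,-2]]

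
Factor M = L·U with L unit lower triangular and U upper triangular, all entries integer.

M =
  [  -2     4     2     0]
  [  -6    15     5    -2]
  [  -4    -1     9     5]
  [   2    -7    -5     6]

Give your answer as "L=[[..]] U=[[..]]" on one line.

  r1 -= 3·r0 → [0,3,-1,-2]
  r2 -= 2·r0 → [0,-9,5,5]
  r3 -= -1·r0 → [0,-3,-3,6]
  r2 -= -3·r1 → [0,0,2,-1]
  r3 -= -1·r1 → [0,0,-4,4]
  r3 -= -2·r2 → [0,0,0,2]

L=[[1,0,0,0],[3,1,0,0],[2,-3,1,0],[-1,-1,-2,1]] U=[[-2,4,2,0],[0,3,-1,-2],[0,0,2,-1],[0,0,0,2]]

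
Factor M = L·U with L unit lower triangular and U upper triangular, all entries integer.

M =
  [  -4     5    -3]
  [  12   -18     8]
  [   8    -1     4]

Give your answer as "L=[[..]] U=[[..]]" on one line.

L=[[1,0,0],[-3,1,0],[-2,-3,1]] U=[[-4,5,-3],[0,-3,-1],[0,0,-5]]

  row1 -= -3·row0 → [0,-3,-1]
  row2 -= -2·row0 → [0,9,-2]
  row2 -= -3·row1 → [0,0,-5]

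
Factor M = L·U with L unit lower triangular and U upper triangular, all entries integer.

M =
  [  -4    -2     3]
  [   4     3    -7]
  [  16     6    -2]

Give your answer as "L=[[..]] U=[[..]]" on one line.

  row1 -= -1·row0 → [0,1,-4]
  row2 -= -4·row0 → [0,-2,10]
  row2 -= -2·row1 → [0,0,2]

L=[[1,0,0],[-1,1,0],[-4,-2,1]] U=[[-4,-2,3],[0,1,-4],[0,0,2]]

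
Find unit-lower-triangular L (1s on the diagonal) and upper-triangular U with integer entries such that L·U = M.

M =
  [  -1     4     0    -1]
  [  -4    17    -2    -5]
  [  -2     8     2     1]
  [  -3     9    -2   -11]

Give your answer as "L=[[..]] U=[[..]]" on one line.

  R1 -= 4·R0 → [0,1,-2,-1]
  R2 -= 2·R0 → [0,0,2,3]
  R3 -= 3·R0 → [0,-3,-2,-8]
  R2 -= 0·R1 → [0,0,2,3]
  R3 -= -3·R1 → [0,0,-8,-11]
  R3 -= -4·R2 → [0,0,0,1]

L=[[1,0,0,0],[4,1,0,0],[2,0,1,0],[3,-3,-4,1]] U=[[-1,4,0,-1],[0,1,-2,-1],[0,0,2,3],[0,0,0,1]]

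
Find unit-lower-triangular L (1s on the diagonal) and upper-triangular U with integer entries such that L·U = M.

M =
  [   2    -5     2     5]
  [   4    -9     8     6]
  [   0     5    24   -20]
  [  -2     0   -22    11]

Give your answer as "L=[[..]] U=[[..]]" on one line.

  R1 -= 2·R0 → [0,1,4,-4]
  R2 -= 0·R0 → [0,5,24,-20]
  R3 -= -1·R0 → [0,-5,-20,16]
  R2 -= 5·R1 → [0,0,4,0]
  R3 -= -5·R1 → [0,0,0,-4]
  R3 -= 0·R2 → [0,0,0,-4]

L=[[1,0,0,0],[2,1,0,0],[0,5,1,0],[-1,-5,0,1]] U=[[2,-5,2,5],[0,1,4,-4],[0,0,4,0],[0,0,0,-4]]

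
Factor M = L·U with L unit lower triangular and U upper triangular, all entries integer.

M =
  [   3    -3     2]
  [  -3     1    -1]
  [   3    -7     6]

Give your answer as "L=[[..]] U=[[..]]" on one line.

L=[[1,0,0],[-1,1,0],[1,2,1]] U=[[3,-3,2],[0,-2,1],[0,0,2]]

  r1 -= -1·r0 → [0,-2,1]
  r2 -= 1·r0 → [0,-4,4]
  r2 -= 2·r1 → [0,0,2]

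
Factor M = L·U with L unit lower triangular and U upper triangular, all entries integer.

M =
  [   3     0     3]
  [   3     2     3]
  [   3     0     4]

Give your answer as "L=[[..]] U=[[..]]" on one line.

  r1 -= 1·r0 → [0,2,0]
  r2 -= 1·r0 → [0,0,1]
  r2 -= 0·r1 → [0,0,1]

L=[[1,0,0],[1,1,0],[1,0,1]] U=[[3,0,3],[0,2,0],[0,0,1]]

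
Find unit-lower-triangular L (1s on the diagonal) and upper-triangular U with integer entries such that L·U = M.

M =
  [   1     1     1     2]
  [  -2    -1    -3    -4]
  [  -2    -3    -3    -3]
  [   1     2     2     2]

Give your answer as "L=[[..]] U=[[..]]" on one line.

  r1 -= -2·r0 → [0,1,-1,0]
  r2 -= -2·r0 → [0,-1,-1,1]
  r3 -= 1·r0 → [0,1,1,0]
  r2 -= -1·r1 → [0,0,-2,1]
  r3 -= 1·r1 → [0,0,2,0]
  r3 -= -1·r2 → [0,0,0,1]

L=[[1,0,0,0],[-2,1,0,0],[-2,-1,1,0],[1,1,-1,1]] U=[[1,1,1,2],[0,1,-1,0],[0,0,-2,1],[0,0,0,1]]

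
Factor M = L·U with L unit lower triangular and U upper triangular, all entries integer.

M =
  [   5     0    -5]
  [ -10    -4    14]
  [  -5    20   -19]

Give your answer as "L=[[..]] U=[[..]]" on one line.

  r1 -= -2·r0 → [0,-4,4]
  r2 -= -1·r0 → [0,20,-24]
  r2 -= -5·r1 → [0,0,-4]

L=[[1,0,0],[-2,1,0],[-1,-5,1]] U=[[5,0,-5],[0,-4,4],[0,0,-4]]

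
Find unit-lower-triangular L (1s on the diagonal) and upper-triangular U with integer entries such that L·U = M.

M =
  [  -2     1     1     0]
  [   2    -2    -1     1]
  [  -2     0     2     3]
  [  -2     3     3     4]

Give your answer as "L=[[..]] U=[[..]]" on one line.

L=[[1,0,0,0],[-1,1,0,0],[1,1,1,0],[1,-2,2,1]] U=[[-2,1,1,0],[0,-1,0,1],[0,0,1,2],[0,0,0,2]]

  row1 -= -1·row0 → [0,-1,0,1]
  row2 -= 1·row0 → [0,-1,1,3]
  row3 -= 1·row0 → [0,2,2,4]
  row2 -= 1·row1 → [0,0,1,2]
  row3 -= -2·row1 → [0,0,2,6]
  row3 -= 2·row2 → [0,0,0,2]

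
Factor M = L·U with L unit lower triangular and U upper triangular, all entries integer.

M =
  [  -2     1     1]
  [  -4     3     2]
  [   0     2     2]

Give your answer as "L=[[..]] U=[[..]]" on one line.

  R1 -= 2·R0 → [0,1,0]
  R2 -= 0·R0 → [0,2,2]
  R2 -= 2·R1 → [0,0,2]

L=[[1,0,0],[2,1,0],[0,2,1]] U=[[-2,1,1],[0,1,0],[0,0,2]]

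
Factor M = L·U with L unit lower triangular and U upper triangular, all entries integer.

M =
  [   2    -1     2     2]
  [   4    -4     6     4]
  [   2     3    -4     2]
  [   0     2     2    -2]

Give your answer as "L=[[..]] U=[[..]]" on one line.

L=[[1,0,0,0],[2,1,0,0],[1,-2,1,0],[0,-1,-2,1]] U=[[2,-1,2,2],[0,-2,2,0],[0,0,-2,0],[0,0,0,-2]]

  R1 -= 2·R0 → [0,-2,2,0]
  R2 -= 1·R0 → [0,4,-6,0]
  R3 -= 0·R0 → [0,2,2,-2]
  R2 -= -2·R1 → [0,0,-2,0]
  R3 -= -1·R1 → [0,0,4,-2]
  R3 -= -2·R2 → [0,0,0,-2]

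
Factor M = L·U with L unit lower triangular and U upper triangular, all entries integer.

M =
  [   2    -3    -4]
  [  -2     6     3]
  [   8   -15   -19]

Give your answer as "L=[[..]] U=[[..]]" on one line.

  r1 -= -1·r0 → [0,3,-1]
  r2 -= 4·r0 → [0,-3,-3]
  r2 -= -1·r1 → [0,0,-4]

L=[[1,0,0],[-1,1,0],[4,-1,1]] U=[[2,-3,-4],[0,3,-1],[0,0,-4]]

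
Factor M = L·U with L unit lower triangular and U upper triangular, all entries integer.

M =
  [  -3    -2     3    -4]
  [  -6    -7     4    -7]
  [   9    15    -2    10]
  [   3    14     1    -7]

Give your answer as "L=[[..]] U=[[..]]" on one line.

  r1 -= 2·r0 → [0,-3,-2,1]
  r2 -= -3·r0 → [0,9,7,-2]
  r3 -= -1·r0 → [0,12,4,-11]
  r2 -= -3·r1 → [0,0,1,1]
  r3 -= -4·r1 → [0,0,-4,-7]
  r3 -= -4·r2 → [0,0,0,-3]

L=[[1,0,0,0],[2,1,0,0],[-3,-3,1,0],[-1,-4,-4,1]] U=[[-3,-2,3,-4],[0,-3,-2,1],[0,0,1,1],[0,0,0,-3]]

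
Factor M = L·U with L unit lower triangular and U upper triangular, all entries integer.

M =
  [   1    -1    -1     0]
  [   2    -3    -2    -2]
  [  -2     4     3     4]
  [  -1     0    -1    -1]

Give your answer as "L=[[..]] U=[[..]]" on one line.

L=[[1,0,0,0],[2,1,0,0],[-2,-2,1,0],[-1,1,-2,1]] U=[[1,-1,-1,0],[0,-1,0,-2],[0,0,1,0],[0,0,0,1]]

  r1 -= 2·r0 → [0,-1,0,-2]
  r2 -= -2·r0 → [0,2,1,4]
  r3 -= -1·r0 → [0,-1,-2,-1]
  r2 -= -2·r1 → [0,0,1,0]
  r3 -= 1·r1 → [0,0,-2,1]
  r3 -= -2·r2 → [0,0,0,1]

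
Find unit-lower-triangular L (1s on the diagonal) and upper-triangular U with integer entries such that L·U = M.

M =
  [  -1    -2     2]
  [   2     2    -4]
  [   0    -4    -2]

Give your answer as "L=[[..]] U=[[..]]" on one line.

L=[[1,0,0],[-2,1,0],[0,2,1]] U=[[-1,-2,2],[0,-2,0],[0,0,-2]]

  R1 -= -2·R0 → [0,-2,0]
  R2 -= 0·R0 → [0,-4,-2]
  R2 -= 2·R1 → [0,0,-2]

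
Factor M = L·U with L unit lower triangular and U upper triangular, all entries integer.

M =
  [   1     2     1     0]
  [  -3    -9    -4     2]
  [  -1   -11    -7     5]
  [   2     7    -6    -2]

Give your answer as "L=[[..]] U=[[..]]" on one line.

  R1 -= -3·R0 → [0,-3,-1,2]
  R2 -= -1·R0 → [0,-9,-6,5]
  R3 -= 2·R0 → [0,3,-8,-2]
  R2 -= 3·R1 → [0,0,-3,-1]
  R3 -= -1·R1 → [0,0,-9,0]
  R3 -= 3·R2 → [0,0,0,3]

L=[[1,0,0,0],[-3,1,0,0],[-1,3,1,0],[2,-1,3,1]] U=[[1,2,1,0],[0,-3,-1,2],[0,0,-3,-1],[0,0,0,3]]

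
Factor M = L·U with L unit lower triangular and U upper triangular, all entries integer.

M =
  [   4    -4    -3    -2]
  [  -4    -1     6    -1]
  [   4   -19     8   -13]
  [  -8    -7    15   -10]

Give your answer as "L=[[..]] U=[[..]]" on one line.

  R1 -= -1·R0 → [0,-5,3,-3]
  R2 -= 1·R0 → [0,-15,11,-11]
  R3 -= -2·R0 → [0,-15,9,-14]
  R2 -= 3·R1 → [0,0,2,-2]
  R3 -= 3·R1 → [0,0,0,-5]
  R3 -= 0·R2 → [0,0,0,-5]

L=[[1,0,0,0],[-1,1,0,0],[1,3,1,0],[-2,3,0,1]] U=[[4,-4,-3,-2],[0,-5,3,-3],[0,0,2,-2],[0,0,0,-5]]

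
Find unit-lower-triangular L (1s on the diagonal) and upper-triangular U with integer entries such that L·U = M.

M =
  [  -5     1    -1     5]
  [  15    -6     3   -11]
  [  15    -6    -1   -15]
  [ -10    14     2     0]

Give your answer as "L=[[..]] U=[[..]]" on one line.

L=[[1,0,0,0],[-3,1,0,0],[-3,1,1,0],[2,-4,-1,1]] U=[[-5,1,-1,5],[0,-3,0,4],[0,0,-4,-4],[0,0,0,2]]

  row1 -= -3·row0 → [0,-3,0,4]
  row2 -= -3·row0 → [0,-3,-4,0]
  row3 -= 2·row0 → [0,12,4,-10]
  row2 -= 1·row1 → [0,0,-4,-4]
  row3 -= -4·row1 → [0,0,4,6]
  row3 -= -1·row2 → [0,0,0,2]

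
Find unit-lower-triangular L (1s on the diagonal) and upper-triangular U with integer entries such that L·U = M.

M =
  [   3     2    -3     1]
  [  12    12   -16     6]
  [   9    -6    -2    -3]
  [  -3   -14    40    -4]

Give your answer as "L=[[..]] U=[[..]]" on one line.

L=[[1,0,0,0],[4,1,0,0],[3,-3,1,0],[-1,-3,-5,1]] U=[[3,2,-3,1],[0,4,-4,2],[0,0,-5,0],[0,0,0,3]]

  row1 -= 4·row0 → [0,4,-4,2]
  row2 -= 3·row0 → [0,-12,7,-6]
  row3 -= -1·row0 → [0,-12,37,-3]
  row2 -= -3·row1 → [0,0,-5,0]
  row3 -= -3·row1 → [0,0,25,3]
  row3 -= -5·row2 → [0,0,0,3]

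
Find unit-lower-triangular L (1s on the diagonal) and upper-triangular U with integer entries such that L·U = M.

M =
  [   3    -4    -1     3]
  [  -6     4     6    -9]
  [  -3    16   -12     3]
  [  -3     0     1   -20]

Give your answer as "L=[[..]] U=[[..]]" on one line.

  R1 -= -2·R0 → [0,-4,4,-3]
  R2 -= -1·R0 → [0,12,-13,6]
  R3 -= -1·R0 → [0,-4,0,-17]
  R2 -= -3·R1 → [0,0,-1,-3]
  R3 -= 1·R1 → [0,0,-4,-14]
  R3 -= 4·R2 → [0,0,0,-2]

L=[[1,0,0,0],[-2,1,0,0],[-1,-3,1,0],[-1,1,4,1]] U=[[3,-4,-1,3],[0,-4,4,-3],[0,0,-1,-3],[0,0,0,-2]]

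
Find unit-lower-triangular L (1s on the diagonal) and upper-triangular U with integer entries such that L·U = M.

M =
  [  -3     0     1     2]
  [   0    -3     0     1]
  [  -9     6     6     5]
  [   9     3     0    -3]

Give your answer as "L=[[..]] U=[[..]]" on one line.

L=[[1,0,0,0],[0,1,0,0],[3,-2,1,0],[-3,-1,1,1]] U=[[-3,0,1,2],[0,-3,0,1],[0,0,3,1],[0,0,0,3]]

  R1 -= 0·R0 → [0,-3,0,1]
  R2 -= 3·R0 → [0,6,3,-1]
  R3 -= -3·R0 → [0,3,3,3]
  R2 -= -2·R1 → [0,0,3,1]
  R3 -= -1·R1 → [0,0,3,4]
  R3 -= 1·R2 → [0,0,0,3]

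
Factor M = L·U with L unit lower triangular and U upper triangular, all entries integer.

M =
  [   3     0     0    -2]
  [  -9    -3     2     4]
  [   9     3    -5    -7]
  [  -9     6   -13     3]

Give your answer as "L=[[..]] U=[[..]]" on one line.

L=[[1,0,0,0],[-3,1,0,0],[3,-1,1,0],[-3,-2,3,1]] U=[[3,0,0,-2],[0,-3,2,-2],[0,0,-3,-3],[0,0,0,2]]

  row1 -= -3·row0 → [0,-3,2,-2]
  row2 -= 3·row0 → [0,3,-5,-1]
  row3 -= -3·row0 → [0,6,-13,-3]
  row2 -= -1·row1 → [0,0,-3,-3]
  row3 -= -2·row1 → [0,0,-9,-7]
  row3 -= 3·row2 → [0,0,0,2]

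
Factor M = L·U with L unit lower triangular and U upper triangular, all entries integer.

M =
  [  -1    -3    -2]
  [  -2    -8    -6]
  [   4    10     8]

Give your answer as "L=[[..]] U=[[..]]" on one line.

L=[[1,0,0],[2,1,0],[-4,1,1]] U=[[-1,-3,-2],[0,-2,-2],[0,0,2]]

  R1 -= 2·R0 → [0,-2,-2]
  R2 -= -4·R0 → [0,-2,0]
  R2 -= 1·R1 → [0,0,2]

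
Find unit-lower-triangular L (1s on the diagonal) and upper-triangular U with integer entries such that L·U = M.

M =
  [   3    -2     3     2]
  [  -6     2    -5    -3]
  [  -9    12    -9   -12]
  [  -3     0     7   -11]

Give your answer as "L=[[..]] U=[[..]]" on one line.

  R1 -= -2·R0 → [0,-2,1,1]
  R2 -= -3·R0 → [0,6,0,-6]
  R3 -= -1·R0 → [0,-2,10,-9]
  R2 -= -3·R1 → [0,0,3,-3]
  R3 -= 1·R1 → [0,0,9,-10]
  R3 -= 3·R2 → [0,0,0,-1]

L=[[1,0,0,0],[-2,1,0,0],[-3,-3,1,0],[-1,1,3,1]] U=[[3,-2,3,2],[0,-2,1,1],[0,0,3,-3],[0,0,0,-1]]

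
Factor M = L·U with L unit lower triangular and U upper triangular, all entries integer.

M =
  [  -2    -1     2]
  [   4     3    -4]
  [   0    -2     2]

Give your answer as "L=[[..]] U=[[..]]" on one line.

  r1 -= -2·r0 → [0,1,0]
  r2 -= 0·r0 → [0,-2,2]
  r2 -= -2·r1 → [0,0,2]

L=[[1,0,0],[-2,1,0],[0,-2,1]] U=[[-2,-1,2],[0,1,0],[0,0,2]]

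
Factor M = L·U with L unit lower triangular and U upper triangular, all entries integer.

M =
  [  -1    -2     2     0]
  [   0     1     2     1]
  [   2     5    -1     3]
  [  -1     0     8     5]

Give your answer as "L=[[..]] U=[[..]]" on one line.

  row1 -= 0·row0 → [0,1,2,1]
  row2 -= -2·row0 → [0,1,3,3]
  row3 -= 1·row0 → [0,2,6,5]
  row2 -= 1·row1 → [0,0,1,2]
  row3 -= 2·row1 → [0,0,2,3]
  row3 -= 2·row2 → [0,0,0,-1]

L=[[1,0,0,0],[0,1,0,0],[-2,1,1,0],[1,2,2,1]] U=[[-1,-2,2,0],[0,1,2,1],[0,0,1,2],[0,0,0,-1]]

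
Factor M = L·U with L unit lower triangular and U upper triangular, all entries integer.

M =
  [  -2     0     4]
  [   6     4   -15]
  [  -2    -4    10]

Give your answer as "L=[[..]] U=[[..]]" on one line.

  row1 -= -3·row0 → [0,4,-3]
  row2 -= 1·row0 → [0,-4,6]
  row2 -= -1·row1 → [0,0,3]

L=[[1,0,0],[-3,1,0],[1,-1,1]] U=[[-2,0,4],[0,4,-3],[0,0,3]]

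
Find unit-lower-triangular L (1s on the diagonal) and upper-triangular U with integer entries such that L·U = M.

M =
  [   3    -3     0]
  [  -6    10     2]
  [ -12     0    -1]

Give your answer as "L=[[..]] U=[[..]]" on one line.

L=[[1,0,0],[-2,1,0],[-4,-3,1]] U=[[3,-3,0],[0,4,2],[0,0,5]]

  r1 -= -2·r0 → [0,4,2]
  r2 -= -4·r0 → [0,-12,-1]
  r2 -= -3·r1 → [0,0,5]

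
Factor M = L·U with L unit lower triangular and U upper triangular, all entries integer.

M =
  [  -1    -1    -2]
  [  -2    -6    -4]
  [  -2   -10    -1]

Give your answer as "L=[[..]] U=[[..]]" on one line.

L=[[1,0,0],[2,1,0],[2,2,1]] U=[[-1,-1,-2],[0,-4,0],[0,0,3]]

  r1 -= 2·r0 → [0,-4,0]
  r2 -= 2·r0 → [0,-8,3]
  r2 -= 2·r1 → [0,0,3]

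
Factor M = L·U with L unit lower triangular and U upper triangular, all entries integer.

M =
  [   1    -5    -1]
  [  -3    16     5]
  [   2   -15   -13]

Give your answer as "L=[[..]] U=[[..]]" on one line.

L=[[1,0,0],[-3,1,0],[2,-5,1]] U=[[1,-5,-1],[0,1,2],[0,0,-1]]

  R1 -= -3·R0 → [0,1,2]
  R2 -= 2·R0 → [0,-5,-11]
  R2 -= -5·R1 → [0,0,-1]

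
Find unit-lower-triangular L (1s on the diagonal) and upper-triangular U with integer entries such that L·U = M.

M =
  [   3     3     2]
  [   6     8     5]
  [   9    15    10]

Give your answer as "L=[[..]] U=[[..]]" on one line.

L=[[1,0,0],[2,1,0],[3,3,1]] U=[[3,3,2],[0,2,1],[0,0,1]]

  r1 -= 2·r0 → [0,2,1]
  r2 -= 3·r0 → [0,6,4]
  r2 -= 3·r1 → [0,0,1]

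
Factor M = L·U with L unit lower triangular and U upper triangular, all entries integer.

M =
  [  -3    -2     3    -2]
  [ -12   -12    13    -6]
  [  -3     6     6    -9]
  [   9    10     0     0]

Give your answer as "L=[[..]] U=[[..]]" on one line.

L=[[1,0,0,0],[4,1,0,0],[1,-2,1,0],[-3,-1,2,1]] U=[[-3,-2,3,-2],[0,-4,1,2],[0,0,5,-3],[0,0,0,2]]

  row1 -= 4·row0 → [0,-4,1,2]
  row2 -= 1·row0 → [0,8,3,-7]
  row3 -= -3·row0 → [0,4,9,-6]
  row2 -= -2·row1 → [0,0,5,-3]
  row3 -= -1·row1 → [0,0,10,-4]
  row3 -= 2·row2 → [0,0,0,2]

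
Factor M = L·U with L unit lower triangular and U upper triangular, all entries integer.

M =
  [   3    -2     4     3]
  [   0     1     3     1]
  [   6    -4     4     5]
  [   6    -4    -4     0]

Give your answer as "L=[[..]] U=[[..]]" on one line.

  row1 -= 0·row0 → [0,1,3,1]
  row2 -= 2·row0 → [0,0,-4,-1]
  row3 -= 2·row0 → [0,0,-12,-6]
  row2 -= 0·row1 → [0,0,-4,-1]
  row3 -= 0·row1 → [0,0,-12,-6]
  row3 -= 3·row2 → [0,0,0,-3]

L=[[1,0,0,0],[0,1,0,0],[2,0,1,0],[2,0,3,1]] U=[[3,-2,4,3],[0,1,3,1],[0,0,-4,-1],[0,0,0,-3]]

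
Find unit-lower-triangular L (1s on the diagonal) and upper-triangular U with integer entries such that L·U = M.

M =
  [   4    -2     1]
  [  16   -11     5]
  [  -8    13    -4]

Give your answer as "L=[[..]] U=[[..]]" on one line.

  R1 -= 4·R0 → [0,-3,1]
  R2 -= -2·R0 → [0,9,-2]
  R2 -= -3·R1 → [0,0,1]

L=[[1,0,0],[4,1,0],[-2,-3,1]] U=[[4,-2,1],[0,-3,1],[0,0,1]]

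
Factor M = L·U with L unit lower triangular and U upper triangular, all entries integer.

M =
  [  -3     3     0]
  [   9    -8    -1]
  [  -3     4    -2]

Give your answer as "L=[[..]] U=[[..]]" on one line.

  R1 -= -3·R0 → [0,1,-1]
  R2 -= 1·R0 → [0,1,-2]
  R2 -= 1·R1 → [0,0,-1]

L=[[1,0,0],[-3,1,0],[1,1,1]] U=[[-3,3,0],[0,1,-1],[0,0,-1]]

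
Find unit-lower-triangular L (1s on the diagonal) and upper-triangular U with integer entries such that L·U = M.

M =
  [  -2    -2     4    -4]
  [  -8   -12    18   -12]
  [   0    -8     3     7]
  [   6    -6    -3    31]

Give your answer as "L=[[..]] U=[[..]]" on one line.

  R1 -= 4·R0 → [0,-4,2,4]
  R2 -= 0·R0 → [0,-8,3,7]
  R3 -= -3·R0 → [0,-12,9,19]
  R2 -= 2·R1 → [0,0,-1,-1]
  R3 -= 3·R1 → [0,0,3,7]
  R3 -= -3·R2 → [0,0,0,4]

L=[[1,0,0,0],[4,1,0,0],[0,2,1,0],[-3,3,-3,1]] U=[[-2,-2,4,-4],[0,-4,2,4],[0,0,-1,-1],[0,0,0,4]]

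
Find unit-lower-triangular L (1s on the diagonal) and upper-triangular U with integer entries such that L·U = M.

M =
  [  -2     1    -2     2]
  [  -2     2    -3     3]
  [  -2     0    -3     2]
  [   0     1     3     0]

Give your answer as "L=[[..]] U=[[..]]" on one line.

  row1 -= 1·row0 → [0,1,-1,1]
  row2 -= 1·row0 → [0,-1,-1,0]
  row3 -= 0·row0 → [0,1,3,0]
  row2 -= -1·row1 → [0,0,-2,1]
  row3 -= 1·row1 → [0,0,4,-1]
  row3 -= -2·row2 → [0,0,0,1]

L=[[1,0,0,0],[1,1,0,0],[1,-1,1,0],[0,1,-2,1]] U=[[-2,1,-2,2],[0,1,-1,1],[0,0,-2,1],[0,0,0,1]]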